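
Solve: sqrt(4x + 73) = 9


Square both sides: 4x + 73 = 9^2 = 81
4x = 81 - 73 = 8
x = 2
Check: sqrt(4*2 + 73) = sqrt(81) = 9 ✓

x = 2


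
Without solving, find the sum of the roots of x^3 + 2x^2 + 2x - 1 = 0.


By Vieta's formulas for x^3 + bx^2 + cx + d = 0:
  r1 + r2 + r3 = -b/a = -2
  r1*r2 + r1*r3 + r2*r3 = c/a = 2
  r1*r2*r3 = -d/a = 1


Sum = -2


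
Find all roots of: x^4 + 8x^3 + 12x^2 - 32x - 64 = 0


Let p(x) = x^4 + 8x^3 + 12x^2 - 32x - 64. By the rational root theorem (leading coefficient 1), any rational root is an integer divisor of 64: try ±1, ±2, ... in turn.
Test x = 1: value = -75 ≠ 0.
Test x = -1: value = -27 ≠ 0.
Test x = 2: value = 0 ✓, so (x - 2) is a factor.
Synthetic division by (x - 2): bring down 1; 1(2) + 8 = 10; 10(2) + 12 = 32; 32(2) - 32 = 32; 32(2) - 64 = 0 → quotient x^3 + 10x^2 + 32x + 32, remainder 0.
Continue with the quotient x^3 + 10x^2 + 32x + 32 (candidates must divide 32; re-test x = 2 first in case it repeats).
Test x = 2: value = 144 ≠ 0.
Test x = -2: value = 0 ✓, so (x + 2) is a factor.
Synthetic division by (x + 2): bring down 1; 1(-2) + 10 = 8; 8(-2) + 32 = 16; 16(-2) + 32 = 0 → quotient x^2 + 8x + 16, remainder 0.
Solve the quadratic x^2 + 8x + 16 = 0: discriminant = 8^2 - 4(1)(16) = 64 - 64 = 0.
Discriminant = 0, so a double root: x = -8/2 = -4.
Collecting all roots found:

x = -4 (multiplicity 2), x = -2, x = 2


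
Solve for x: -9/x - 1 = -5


Subtract -1 from both sides: -9/x = -4
Multiply both sides by x: -9 = -4 * x
Divide by -4: x = 9/4

x = 9/4


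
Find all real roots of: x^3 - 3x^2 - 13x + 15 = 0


Let p(x) = x^3 - 3x^2 - 13x + 15. By the rational root theorem (leading coefficient 1), any rational root is an integer divisor of 15: try ±1, ±2, ... in turn.
Test x = 1: value = 0 ✓, so (x - 1) is a factor.
Synthetic division by (x - 1): bring down 1; 1(1) - 3 = -2; (-2)(1) - 13 = -15; (-15)(1) + 15 = 0 → quotient x^2 - 2x - 15, remainder 0.
Solve the quadratic x^2 - 2x - 15 = 0: discriminant = (-2)^2 - 4(1)(-15) = 4 + 60 = 64.
sqrt(64) = 8, so x = (2 ± 8)/2: x = 5 or x = -3.

x = -3, x = 1, x = 5


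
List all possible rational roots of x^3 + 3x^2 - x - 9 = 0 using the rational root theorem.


Rational root theorem: possible roots are ±p/q where:
  p divides the constant term (-9): p ∈ {1, 3, 9}
  q divides the leading coefficient (1): q ∈ {1}

All possible rational roots: -9, -3, -1, 1, 3, 9

-9, -3, -1, 1, 3, 9


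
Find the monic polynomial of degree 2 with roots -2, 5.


A monic polynomial with roots -2, 5 is:
p(x) = (x + 2)(x - 5)
After multiplying by (x + 2): x + 2
After multiplying by (x - 5): x^2 - 3x - 10

x^2 - 3x - 10


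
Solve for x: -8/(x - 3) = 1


Multiply both sides by (x - 3): -8 = 1(x - 3)
Distribute: -8 = x - 3
x = -8 + 3 = -5
x = -5

x = -5


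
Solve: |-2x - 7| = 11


An absolute value equation |expr| = 11 gives two cases:
Case 1: -2x - 7 = 11
  -2x = 18, so x = -9
Case 2: -2x - 7 = -11
  -2x = -4, so x = 2

x = -9, x = 2


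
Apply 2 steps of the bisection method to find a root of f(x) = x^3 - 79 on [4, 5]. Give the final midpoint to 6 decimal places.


f(x) = x^3 - 79
f(4) = -15 < 0
f(5) = 46 > 0

Step 1: midpoint = (4.000000 + 5.000000)/2 = 4.500000
  f(4.500000) = 12.125000
  f(mid) > 0, so root is in [4.000000, 4.500000]

Step 2: midpoint = (4.000000 + 4.500000)/2 = 4.250000
  f(4.250000) = -2.234375
  f(mid) < 0, so root is in [4.250000, 4.500000]

midpoint = 4.250000


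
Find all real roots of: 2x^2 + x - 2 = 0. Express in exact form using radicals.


Using the quadratic formula: x = (-b ± sqrt(b^2 - 4ac)) / (2a)
Here a = 2, b = 1, c = -2
Discriminant = b^2 - 4ac = 1^2 - 4(2)(-2) = 1 + 16 = 17
Since discriminant = 17 > 0, there are two real roots.
x = (-1 ± sqrt(17)) / 4
Numerically: x ≈ 0.7808 or x ≈ -1.2808

x = (-1 + sqrt(17)) / 4 or x = (-1 - sqrt(17)) / 4


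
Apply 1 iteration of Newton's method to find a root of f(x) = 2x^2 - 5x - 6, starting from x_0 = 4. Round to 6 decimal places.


Newton's method: x_(n+1) = x_n - f(x_n)/f'(x_n)
f(x) = 2x^2 - 5x - 6
f'(x) = 4x - 5

Iteration 1:
  f(4.000000) = 6.000000
  f'(4.000000) = 11.000000
  x_1 = 4.000000 - (6.000000)/(11.000000) = 3.454545

x_1 = 3.454545


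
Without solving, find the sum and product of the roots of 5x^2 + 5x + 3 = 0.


By Vieta's formulas for ax^2 + bx + c = 0:
  Sum of roots = -b/a
  Product of roots = c/a

Here a = 5, b = 5, c = 3
Sum = -(5)/5 = -1
Product = 3/5 = 3/5

Sum = -1, Product = 3/5


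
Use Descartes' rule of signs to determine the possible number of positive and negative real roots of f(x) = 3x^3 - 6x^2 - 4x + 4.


Descartes' rule of signs:

For positive roots, count sign changes in f(x) = 3x^3 - 6x^2 - 4x + 4:
Signs of coefficients: +, -, -, +
Number of sign changes: 2
Possible positive real roots: 2, 0

For negative roots, examine f(-x) = -3x^3 - 6x^2 + 4x + 4:
Signs of coefficients: -, -, +, +
Number of sign changes: 1
Possible negative real roots: 1

Positive roots: 2 or 0; Negative roots: 1


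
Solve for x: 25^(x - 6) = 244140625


Express both sides with the same base.
244140625 = 25^6
Since the bases match, equate exponents: x - 6 = 6
So x = 6 - (-6) = 12

x = 12


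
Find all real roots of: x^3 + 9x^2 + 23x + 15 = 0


Let p(x) = x^3 + 9x^2 + 23x + 15. By the rational root theorem (leading coefficient 1), any rational root is an integer divisor of 15: try ±1, ±2, ... in turn.
Test x = 1: value = 48 ≠ 0.
Test x = -1: value = 0 ✓, so (x + 1) is a factor.
Synthetic division by (x + 1): bring down 1; 1(-1) + 9 = 8; 8(-1) + 23 = 15; 15(-1) + 15 = 0 → quotient x^2 + 8x + 15, remainder 0.
Solve the quadratic x^2 + 8x + 15 = 0: discriminant = 8^2 - 4(1)(15) = 64 - 60 = 4.
sqrt(4) = 2, so x = (-8 ± 2)/2: x = -3 or x = -5.

x = -5, x = -3, x = -1


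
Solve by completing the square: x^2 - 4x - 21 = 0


Start: x^2 - 4x - 21 = 0
Move constant: x^2 - 4x = 21
Half of -4 is -2, squared is 4
Add 4 to both sides: x^2 - 4x + 4 = 25
(x - 2)^2 = 25
x - 2 = ±5
x = 2 + 5 = 7 or x = 2 - 5 = -3

x = -3, x = 7


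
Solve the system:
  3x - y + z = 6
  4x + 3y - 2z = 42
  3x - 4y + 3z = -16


Using Cramer's rule. Expand each determinant along the first row.
D  = 3*[3*3 - (-2)*(-4)] - (-1)*[4*3 - (-2)*3] + 1*[4*(-4) - 3*3]
  = 3*(1) - (-1)*(18) + 1*(-25) = -4
Dx = 6*[3*3 - (-2)*(-4)] - (-1)*[42*3 - (-2)*(-16)] + 1*[42*(-4) - 3*(-16)]
  = 6*(1) - (-1)*(94) + 1*(-120) = -20
Dy = 3*[42*3 - (-2)*(-16)] - 6*[4*3 - (-2)*3] + 1*[4*(-16) - 42*3]
  = 3*(94) - 6*(18) + 1*(-190) = -16
Dz = 3*[3*(-16) - 42*(-4)] - (-1)*[4*(-16) - 42*3] + 6*[4*(-4) - 3*3]
  = 3*(120) - (-1)*(-190) + 6*(-25) = 20
x = Dx/D = -20/-4 = 5, y = Dy/D = -16/-4 = 4, z = Dz/D = 20/-4 = -5
Check eq1: (3)(5) + (-1)(4) + (1)(-5) = 6 = 6 ✓
Check eq2: (4)(5) + (3)(4) + (-2)(-5) = 42 = 42 ✓
Check eq3: (3)(5) + (-4)(4) + (3)(-5) = -16 = -16 ✓

x = 5, y = 4, z = -5


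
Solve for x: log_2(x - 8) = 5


Convert to exponential form: x - 8 = 2^5 = 32
x = 32 + 8 = 40
Check: log_2(40 - 8) = log_2(32) = log_2(32) = 5 ✓

x = 40


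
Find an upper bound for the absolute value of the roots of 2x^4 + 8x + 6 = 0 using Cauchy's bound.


Cauchy's bound: all roots r satisfy |r| <= 1 + max(|a_i/a_n|) for i = 0,...,n-1
where a_n is the leading coefficient.

Coefficients: [2, 0, 0, 8, 6]
Leading coefficient a_n = 2
Ratios |a_i/a_n|: 0, 0, 4, 3
Maximum ratio: 4
Cauchy's bound: |r| <= 1 + 4 = 5

Upper bound = 5


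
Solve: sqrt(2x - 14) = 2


Square both sides: 2x - 14 = 2^2 = 4
2x = 4 + 14 = 18
x = 9
Check: sqrt(2*9 - 14) = sqrt(4) = 2 ✓

x = 9


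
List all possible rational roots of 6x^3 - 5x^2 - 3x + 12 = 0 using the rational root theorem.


Rational root theorem: possible roots are ±p/q where:
  p divides the constant term (12): p ∈ {1, 2, 3, 4, 6, 12}
  q divides the leading coefficient (6): q ∈ {1, 2, 3, 6}

All possible rational roots: -12, -6, -4, -3, -2, -3/2, -4/3, -1, -2/3, -1/2, -1/3, -1/6, 1/6, 1/3, 1/2, 2/3, 1, 4/3, 3/2, 2, 3, 4, 6, 12

-12, -6, -4, -3, -2, -3/2, -4/3, -1, -2/3, -1/2, -1/3, -1/6, 1/6, 1/3, 1/2, 2/3, 1, 4/3, 3/2, 2, 3, 4, 6, 12


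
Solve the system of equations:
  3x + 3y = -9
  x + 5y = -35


Using Cramer's rule:
Determinant D = (3)(5) - (1)(3) = 15 - 3 = 12
Dx = (-9)(5) - (-35)(3) = -45 + 105 = 60
Dy = (3)(-35) - (1)(-9) = -105 + 9 = -96
x = Dx/D = 60/12 = 5
y = Dy/D = -96/12 = -8

x = 5, y = -8


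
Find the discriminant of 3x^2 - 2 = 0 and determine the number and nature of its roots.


For ax^2 + bx + c = 0, discriminant D = b^2 - 4ac
Here a = 3, b = 0, c = -2
D = (0)^2 - 4(3)(-2) = 0 + 24 = 24

D = 24 > 0 but not a perfect square
The equation has 2 distinct real irrational roots.

Discriminant = 24, 2 distinct real irrational roots


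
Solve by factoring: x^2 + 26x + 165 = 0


We need two numbers that multiply to 165 and add to 26.
Those numbers are 11 and 15 (since 11 * 15 = 165 and 11 + 15 = 26).
So x^2 + 26x + 165 = (x + 11)(x + 15) = 0
Setting each factor to zero: x = -11 or x = -15

x = -15, x = -11


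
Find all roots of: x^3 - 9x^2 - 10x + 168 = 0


Let p(x) = x^3 - 9x^2 - 10x + 168. By the rational root theorem (leading coefficient 1), any rational root is an integer divisor of 168: try ±1, ±2, ... in turn.
Test x = 1: value = 150 ≠ 0.
Test x = -1: value = 168 ≠ 0.
Test x = 2: value = 120 ≠ 0.
Test x = -2: value = 144 ≠ 0.
Test x = 3: value = 84 ≠ 0.
Test x = -3: value = 90 ≠ 0.
Test x = 4: value = 48 ≠ 0.
Test x = -4: value = 0 ✓, so (x + 4) is a factor.
Synthetic division by (x + 4): bring down 1; 1(-4) - 9 = -13; (-13)(-4) - 10 = 42; 42(-4) + 168 = 0 → quotient x^2 - 13x + 42, remainder 0.
Solve the quadratic x^2 - 13x + 42 = 0: discriminant = (-13)^2 - 4(1)(42) = 169 - 168 = 1.
sqrt(1) = 1, so x = (13 ± 1)/2: x = 7 or x = 6.
Collecting all roots found:

x = -4, x = 6, x = 7


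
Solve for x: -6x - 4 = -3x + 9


Starting with: -6x - 4 = -3x + 9
Move all x terms to left: (-6 + 3)x = 9 + 4
Simplify: -3x = 13
Divide both sides by -3: x = -13/3

x = -13/3


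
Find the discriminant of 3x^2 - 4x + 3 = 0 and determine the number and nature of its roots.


For ax^2 + bx + c = 0, discriminant D = b^2 - 4ac
Here a = 3, b = -4, c = 3
D = (-4)^2 - 4(3)(3) = 16 - 36 = -20

D = -20 < 0
The equation has no real roots (2 complex conjugate roots).

Discriminant = -20, no real roots (2 complex conjugate roots)


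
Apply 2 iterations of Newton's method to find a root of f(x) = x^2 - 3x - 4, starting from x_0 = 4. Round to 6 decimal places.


Newton's method: x_(n+1) = x_n - f(x_n)/f'(x_n)
f(x) = x^2 - 3x - 4
f'(x) = 2x - 3

Iteration 1:
  f(4.000000) = 0.000000
  f'(4.000000) = 5.000000
  x_1 = 4.000000 - (0.000000)/(5.000000) = 4.000000

Iteration 2:
  f(4.000000) = 0.000000
  f'(4.000000) = 5.000000
  x_2 = 4.000000 - (0.000000)/(5.000000) = 4.000000

x_2 = 4.000000


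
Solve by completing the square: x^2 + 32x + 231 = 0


Start: x^2 + 32x + 231 = 0
Move constant: x^2 + 32x = -231
Half of 32 is 16, squared is 256
Add 256 to both sides: x^2 + 32x + 256 = 25
(x + 16)^2 = 25
x + 16 = ±5
x = -16 + 5 = -11 or x = -16 - 5 = -21

x = -21, x = -11


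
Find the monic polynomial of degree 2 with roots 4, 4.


A monic polynomial with roots 4, 4 is:
p(x) = (x - 4)(x - 4)
After multiplying by (x - 4): x - 4
After multiplying by (x - 4): x^2 - 8x + 16

x^2 - 8x + 16


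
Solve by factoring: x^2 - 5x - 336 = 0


We need two numbers that multiply to -336 and add to -5.
Those numbers are 16 and -21 (since 16 * (-21) = -336 and 16 + (-21) = -5).
So x^2 - 5x - 336 = (x + 16)(x - 21) = 0
Setting each factor to zero: x = -16 or x = 21

x = -16, x = 21


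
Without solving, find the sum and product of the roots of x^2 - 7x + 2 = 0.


By Vieta's formulas for ax^2 + bx + c = 0:
  Sum of roots = -b/a
  Product of roots = c/a

Here a = 1, b = -7, c = 2
Sum = -(-7)/1 = 7
Product = 2/1 = 2

Sum = 7, Product = 2


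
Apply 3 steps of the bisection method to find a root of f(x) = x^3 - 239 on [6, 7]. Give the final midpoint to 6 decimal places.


f(x) = x^3 - 239
f(6) = -23 < 0
f(7) = 104 > 0

Step 1: midpoint = (6.000000 + 7.000000)/2 = 6.500000
  f(6.500000) = 35.625000
  f(mid) > 0, so root is in [6.000000, 6.500000]

Step 2: midpoint = (6.000000 + 6.500000)/2 = 6.250000
  f(6.250000) = 5.140625
  f(mid) > 0, so root is in [6.000000, 6.250000]

Step 3: midpoint = (6.000000 + 6.250000)/2 = 6.125000
  f(6.125000) = -9.216797
  f(mid) < 0, so root is in [6.125000, 6.250000]

midpoint = 6.125000


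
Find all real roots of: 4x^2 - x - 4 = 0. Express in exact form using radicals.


Using the quadratic formula: x = (-b ± sqrt(b^2 - 4ac)) / (2a)
Here a = 4, b = -1, c = -4
Discriminant = b^2 - 4ac = (-1)^2 - 4(4)(-4) = 1 + 64 = 65
Since discriminant = 65 > 0, there are two real roots.
x = (1 ± sqrt(65)) / 8
Numerically: x ≈ 1.1328 or x ≈ -0.8828

x = (1 + sqrt(65)) / 8 or x = (1 - sqrt(65)) / 8


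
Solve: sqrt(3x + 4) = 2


Square both sides: 3x + 4 = 2^2 = 4
3x = 4 - 4 = 0
x = 0
Check: sqrt(3*0 + 4) = sqrt(4) = 2 ✓

x = 0


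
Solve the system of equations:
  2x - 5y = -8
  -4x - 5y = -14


Using Cramer's rule:
Determinant D = (2)(-5) - (-4)(-5) = -10 - 20 = -30
Dx = (-8)(-5) - (-14)(-5) = 40 - 70 = -30
Dy = (2)(-14) - (-4)(-8) = -28 - 32 = -60
x = Dx/D = -30/-30 = 1
y = Dy/D = -60/-30 = 2

x = 1, y = 2


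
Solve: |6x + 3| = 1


An absolute value equation |expr| = 1 gives two cases:
Case 1: 6x + 3 = 1
  6x = -2, so x = -1/3
Case 2: 6x + 3 = -1
  6x = -4, so x = -2/3

x = -2/3, x = -1/3


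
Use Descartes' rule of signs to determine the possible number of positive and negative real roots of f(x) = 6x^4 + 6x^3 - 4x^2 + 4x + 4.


Descartes' rule of signs:

For positive roots, count sign changes in f(x) = 6x^4 + 6x^3 - 4x^2 + 4x + 4:
Signs of coefficients: +, +, -, +, +
Number of sign changes: 2
Possible positive real roots: 2, 0

For negative roots, examine f(-x) = 6x^4 - 6x^3 - 4x^2 - 4x + 4:
Signs of coefficients: +, -, -, -, +
Number of sign changes: 2
Possible negative real roots: 2, 0

Positive roots: 2 or 0; Negative roots: 2 or 0


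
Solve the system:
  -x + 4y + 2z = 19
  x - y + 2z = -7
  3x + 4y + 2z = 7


Using Cramer's rule. Expand each determinant along the first row.
D  = (-1)*[(-1)*2 - 2*4] - 4*[1*2 - 2*3] + 2*[1*4 - (-1)*3]
  = (-1)*(-10) - 4*(-4) + 2*(7) = 40
Dx = 19*[(-1)*2 - 2*4] - 4*[(-7)*2 - 2*7] + 2*[(-7)*4 - (-1)*7]
  = 19*(-10) - 4*(-28) + 2*(-21) = -120
Dy = (-1)*[(-7)*2 - 2*7] - 19*[1*2 - 2*3] + 2*[1*7 - (-7)*3]
  = (-1)*(-28) - 19*(-4) + 2*(28) = 160
Dz = (-1)*[(-1)*7 - (-7)*4] - 4*[1*7 - (-7)*3] + 19*[1*4 - (-1)*3]
  = (-1)*(21) - 4*(28) + 19*(7) = 0
x = Dx/D = -120/40 = -3, y = Dy/D = 160/40 = 4, z = Dz/D = 0/40 = 0
Check eq1: (-1)(-3) + (4)(4) + (2)(0) = 19 = 19 ✓
Check eq2: (1)(-3) + (-1)(4) + (2)(0) = -7 = -7 ✓
Check eq3: (3)(-3) + (4)(4) + (2)(0) = 7 = 7 ✓

x = -3, y = 4, z = 0


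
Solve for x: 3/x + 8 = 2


Subtract 8 from both sides: 3/x = -6
Multiply both sides by x: 3 = -6 * x
Divide by -6: x = -1/2

x = -1/2


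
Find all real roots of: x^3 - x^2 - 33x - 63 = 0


Let p(x) = x^3 - x^2 - 33x - 63. By the rational root theorem (leading coefficient 1), any rational root is an integer divisor of 63: try ±1, ±2, ... in turn.
Test x = 1: value = -96 ≠ 0.
Test x = -1: value = -32 ≠ 0.
Test x = 3: value = -144 ≠ 0.
Test x = -3: value = 0 ✓, so (x + 3) is a factor.
Synthetic division by (x + 3): bring down 1; 1(-3) - 1 = -4; (-4)(-3) - 33 = -21; (-21)(-3) - 63 = 0 → quotient x^2 - 4x - 21, remainder 0.
Solve the quadratic x^2 - 4x - 21 = 0: discriminant = (-4)^2 - 4(1)(-21) = 16 + 84 = 100.
sqrt(100) = 10, so x = (4 ± 10)/2: x = 7 or x = -3.

x = -3 (multiplicity 2), x = 7


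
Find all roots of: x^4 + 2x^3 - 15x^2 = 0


The lowest-degree term is x^2, so x = 0 is a root with multiplicity 2. Factor out x^2:
  x^2 + 2x - 15 = 0
Solve the quadratic x^2 + 2x - 15 = 0: discriminant = 2^2 - 4(1)(-15) = 4 + 60 = 64.
sqrt(64) = 8, so x = (-2 ± 8)/2: x = 3 or x = -5.
Collecting all roots found:

x = -5, x = 0 (multiplicity 2), x = 3


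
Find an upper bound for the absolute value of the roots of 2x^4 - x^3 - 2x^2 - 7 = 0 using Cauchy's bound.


Cauchy's bound: all roots r satisfy |r| <= 1 + max(|a_i/a_n|) for i = 0,...,n-1
where a_n is the leading coefficient.

Coefficients: [2, -1, -2, 0, -7]
Leading coefficient a_n = 2
Ratios |a_i/a_n|: 1/2, 1, 0, 7/2
Maximum ratio: 7/2
Cauchy's bound: |r| <= 1 + 7/2 = 9/2

Upper bound = 9/2


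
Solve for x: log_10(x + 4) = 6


Convert to exponential form: x + 4 = 10^6 = 1000000
x = 1000000 - 4 = 999996
Check: log_10(999996 + 4) = log_10(1000000) = log_10(1000000) = 6 ✓

x = 999996


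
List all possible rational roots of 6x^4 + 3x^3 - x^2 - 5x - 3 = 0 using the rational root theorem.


Rational root theorem: possible roots are ±p/q where:
  p divides the constant term (-3): p ∈ {1, 3}
  q divides the leading coefficient (6): q ∈ {1, 2, 3, 6}

All possible rational roots: -3, -3/2, -1, -1/2, -1/3, -1/6, 1/6, 1/3, 1/2, 1, 3/2, 3

-3, -3/2, -1, -1/2, -1/3, -1/6, 1/6, 1/3, 1/2, 1, 3/2, 3


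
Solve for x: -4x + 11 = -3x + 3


Starting with: -4x + 11 = -3x + 3
Move all x terms to left: (-4 + 3)x = 3 - 11
Simplify: -x = -8
Divide both sides by -1: x = 8

x = 8


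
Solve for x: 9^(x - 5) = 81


Express both sides with the same base.
81 = 9^2
Since the bases match, equate exponents: x - 5 = 2
So x = 2 - (-5) = 7

x = 7


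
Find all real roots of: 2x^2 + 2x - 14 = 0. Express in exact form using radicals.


Using the quadratic formula: x = (-b ± sqrt(b^2 - 4ac)) / (2a)
Here a = 2, b = 2, c = -14
Discriminant = b^2 - 4ac = 2^2 - 4(2)(-14) = 4 + 112 = 116
Since discriminant = 116 > 0, there are two real roots.
x = (-2 ± 2*sqrt(29)) / 4
Simplifying: x = (-1 ± sqrt(29)) / 2
Numerically: x ≈ 2.1926 or x ≈ -3.1926

x = (-1 + sqrt(29)) / 2 or x = (-1 - sqrt(29)) / 2


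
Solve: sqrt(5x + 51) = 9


Square both sides: 5x + 51 = 9^2 = 81
5x = 81 - 51 = 30
x = 6
Check: sqrt(5*6 + 51) = sqrt(81) = 9 ✓

x = 6


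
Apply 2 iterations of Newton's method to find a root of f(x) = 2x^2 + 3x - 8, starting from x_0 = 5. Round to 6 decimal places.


Newton's method: x_(n+1) = x_n - f(x_n)/f'(x_n)
f(x) = 2x^2 + 3x - 8
f'(x) = 4x + 3

Iteration 1:
  f(5.000000) = 57.000000
  f'(5.000000) = 23.000000
  x_1 = 5.000000 - (57.000000)/(23.000000) = 2.521739

Iteration 2:
  f(2.521739) = 12.283554
  f'(2.521739) = 13.086957
  x_2 = 2.521739 - (12.283554)/(13.086957) = 1.583129

x_2 = 1.583129


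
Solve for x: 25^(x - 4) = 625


Express both sides with the same base.
625 = 25^2
Since the bases match, equate exponents: x - 4 = 2
So x = 2 - (-4) = 6

x = 6


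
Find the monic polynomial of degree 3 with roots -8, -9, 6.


A monic polynomial with roots -8, -9, 6 is:
p(x) = (x + 8)(x + 9)(x - 6)
After multiplying by (x + 8): x + 8
After multiplying by (x + 9): x^2 + 17x + 72
After multiplying by (x - 6): x^3 + 11x^2 - 30x - 432

x^3 + 11x^2 - 30x - 432


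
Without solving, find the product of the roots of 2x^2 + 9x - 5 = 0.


By Vieta's formulas for ax^2 + bx + c = 0:
  Sum of roots = -b/a
  Product of roots = c/a

Here a = 2, b = 9, c = -5
Sum = -(9)/2 = -9/2
Product = -5/2 = -5/2

Product = -5/2


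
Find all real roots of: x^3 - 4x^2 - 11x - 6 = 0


Let p(x) = x^3 - 4x^2 - 11x - 6. By the rational root theorem (leading coefficient 1), any rational root is an integer divisor of 6: try ±1, ±2, ... in turn.
Test x = 1: value = -20 ≠ 0.
Test x = -1: value = 0 ✓, so (x + 1) is a factor.
Synthetic division by (x + 1): bring down 1; 1(-1) - 4 = -5; (-5)(-1) - 11 = -6; (-6)(-1) - 6 = 0 → quotient x^2 - 5x - 6, remainder 0.
Solve the quadratic x^2 - 5x - 6 = 0: discriminant = (-5)^2 - 4(1)(-6) = 25 + 24 = 49.
sqrt(49) = 7, so x = (5 ± 7)/2: x = 6 or x = -1.

x = -1 (multiplicity 2), x = 6


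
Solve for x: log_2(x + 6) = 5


Convert to exponential form: x + 6 = 2^5 = 32
x = 32 - 6 = 26
Check: log_2(26 + 6) = log_2(32) = log_2(32) = 5 ✓

x = 26


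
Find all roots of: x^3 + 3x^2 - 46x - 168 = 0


Let p(x) = x^3 + 3x^2 - 46x - 168. By the rational root theorem (leading coefficient 1), any rational root is an integer divisor of 168: try ±1, ±2, ... in turn.
Test x = 1: value = -210 ≠ 0.
Test x = -1: value = -120 ≠ 0.
Test x = 2: value = -240 ≠ 0.
Test x = -2: value = -72 ≠ 0.
Test x = 3: value = -252 ≠ 0.
Test x = -3: value = -30 ≠ 0.
Test x = 4: value = -240 ≠ 0.
Test x = -4: value = 0 ✓, so (x + 4) is a factor.
Synthetic division by (x + 4): bring down 1; 1(-4) + 3 = -1; (-1)(-4) - 46 = -42; (-42)(-4) - 168 = 0 → quotient x^2 - x - 42, remainder 0.
Solve the quadratic x^2 - x - 42 = 0: discriminant = (-1)^2 - 4(1)(-42) = 1 + 168 = 169.
sqrt(169) = 13, so x = (1 ± 13)/2: x = 7 or x = -6.
Collecting all roots found:

x = -6, x = -4, x = 7


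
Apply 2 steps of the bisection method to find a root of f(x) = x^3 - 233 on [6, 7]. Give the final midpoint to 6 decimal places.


f(x) = x^3 - 233
f(6) = -17 < 0
f(7) = 110 > 0

Step 1: midpoint = (6.000000 + 7.000000)/2 = 6.500000
  f(6.500000) = 41.625000
  f(mid) > 0, so root is in [6.000000, 6.500000]

Step 2: midpoint = (6.000000 + 6.500000)/2 = 6.250000
  f(6.250000) = 11.140625
  f(mid) > 0, so root is in [6.000000, 6.250000]

midpoint = 6.250000


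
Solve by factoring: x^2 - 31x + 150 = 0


We need two numbers that multiply to 150 and add to -31.
Those numbers are -6 and -25 (since (-6) * (-25) = 150 and (-6) + (-25) = -31).
So x^2 - 31x + 150 = (x - 6)(x - 25) = 0
Setting each factor to zero: x = 6 or x = 25

x = 6, x = 25


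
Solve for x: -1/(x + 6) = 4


Multiply both sides by (x + 6): -1 = 4(x + 6)
Distribute: -1 = 4x + 24
4x = -1 - 24 = -25
x = -25/4

x = -25/4


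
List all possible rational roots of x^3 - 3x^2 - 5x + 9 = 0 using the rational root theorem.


Rational root theorem: possible roots are ±p/q where:
  p divides the constant term (9): p ∈ {1, 3, 9}
  q divides the leading coefficient (1): q ∈ {1}

All possible rational roots: -9, -3, -1, 1, 3, 9

-9, -3, -1, 1, 3, 9


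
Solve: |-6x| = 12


An absolute value equation |expr| = 12 gives two cases:
Case 1: -6x = 12
  -6x = 12, so x = -2
Case 2: -6x = -12
  -6x = -12, so x = 2

x = -2, x = 2


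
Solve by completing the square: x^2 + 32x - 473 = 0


Start: x^2 + 32x - 473 = 0
Move constant: x^2 + 32x = 473
Half of 32 is 16, squared is 256
Add 256 to both sides: x^2 + 32x + 256 = 729
(x + 16)^2 = 729
x + 16 = ±27
x = -16 + 27 = 11 or x = -16 - 27 = -43

x = -43, x = 11


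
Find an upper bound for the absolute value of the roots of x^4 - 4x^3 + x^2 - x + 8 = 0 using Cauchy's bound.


Cauchy's bound: all roots r satisfy |r| <= 1 + max(|a_i/a_n|) for i = 0,...,n-1
where a_n is the leading coefficient.

Coefficients: [1, -4, 1, -1, 8]
Leading coefficient a_n = 1
Ratios |a_i/a_n|: 4, 1, 1, 8
Maximum ratio: 8
Cauchy's bound: |r| <= 1 + 8 = 9

Upper bound = 9


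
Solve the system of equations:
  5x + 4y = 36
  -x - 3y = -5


Using Cramer's rule:
Determinant D = (5)(-3) - (-1)(4) = -15 + 4 = -11
Dx = (36)(-3) - (-5)(4) = -108 + 20 = -88
Dy = (5)(-5) - (-1)(36) = -25 + 36 = 11
x = Dx/D = -88/-11 = 8
y = Dy/D = 11/-11 = -1

x = 8, y = -1


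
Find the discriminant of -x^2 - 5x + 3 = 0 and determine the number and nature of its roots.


For ax^2 + bx + c = 0, discriminant D = b^2 - 4ac
Here a = -1, b = -5, c = 3
D = (-5)^2 - 4(-1)(3) = 25 + 12 = 37

D = 37 > 0 but not a perfect square
The equation has 2 distinct real irrational roots.

Discriminant = 37, 2 distinct real irrational roots


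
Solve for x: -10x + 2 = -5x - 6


Starting with: -10x + 2 = -5x - 6
Move all x terms to left: (-10 + 5)x = -6 - 2
Simplify: -5x = -8
Divide both sides by -5: x = 8/5

x = 8/5


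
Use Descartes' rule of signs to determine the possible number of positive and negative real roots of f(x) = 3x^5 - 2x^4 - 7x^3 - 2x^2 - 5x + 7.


Descartes' rule of signs:

For positive roots, count sign changes in f(x) = 3x^5 - 2x^4 - 7x^3 - 2x^2 - 5x + 7:
Signs of coefficients: +, -, -, -, -, +
Number of sign changes: 2
Possible positive real roots: 2, 0

For negative roots, examine f(-x) = -3x^5 - 2x^4 + 7x^3 - 2x^2 + 5x + 7:
Signs of coefficients: -, -, +, -, +, +
Number of sign changes: 3
Possible negative real roots: 3, 1

Positive roots: 2 or 0; Negative roots: 3 or 1


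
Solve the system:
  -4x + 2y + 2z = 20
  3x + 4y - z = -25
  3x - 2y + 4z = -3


Using Cramer's rule. Expand each determinant along the first row.
D  = (-4)*[4*4 - (-1)*(-2)] - 2*[3*4 - (-1)*3] + 2*[3*(-2) - 4*3]
  = (-4)*(14) - 2*(15) + 2*(-18) = -122
Dx = 20*[4*4 - (-1)*(-2)] - 2*[(-25)*4 - (-1)*(-3)] + 2*[(-25)*(-2) - 4*(-3)]
  = 20*(14) - 2*(-103) + 2*(62) = 610
Dy = (-4)*[(-25)*4 - (-1)*(-3)] - 20*[3*4 - (-1)*3] + 2*[3*(-3) - (-25)*3]
  = (-4)*(-103) - 20*(15) + 2*(66) = 244
Dz = (-4)*[4*(-3) - (-25)*(-2)] - 2*[3*(-3) - (-25)*3] + 20*[3*(-2) - 4*3]
  = (-4)*(-62) - 2*(66) + 20*(-18) = -244
x = Dx/D = 610/-122 = -5, y = Dy/D = 244/-122 = -2, z = Dz/D = -244/-122 = 2
Check eq1: (-4)(-5) + (2)(-2) + (2)(2) = 20 = 20 ✓
Check eq2: (3)(-5) + (4)(-2) + (-1)(2) = -25 = -25 ✓
Check eq3: (3)(-5) + (-2)(-2) + (4)(2) = -3 = -3 ✓

x = -5, y = -2, z = 2


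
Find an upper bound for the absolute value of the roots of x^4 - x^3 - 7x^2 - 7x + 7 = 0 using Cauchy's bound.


Cauchy's bound: all roots r satisfy |r| <= 1 + max(|a_i/a_n|) for i = 0,...,n-1
where a_n is the leading coefficient.

Coefficients: [1, -1, -7, -7, 7]
Leading coefficient a_n = 1
Ratios |a_i/a_n|: 1, 7, 7, 7
Maximum ratio: 7
Cauchy's bound: |r| <= 1 + 7 = 8

Upper bound = 8


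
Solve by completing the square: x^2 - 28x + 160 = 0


Start: x^2 - 28x + 160 = 0
Move constant: x^2 - 28x = -160
Half of -28 is -14, squared is 196
Add 196 to both sides: x^2 - 28x + 196 = 36
(x - 14)^2 = 36
x - 14 = ±6
x = 14 + 6 = 20 or x = 14 - 6 = 8

x = 8, x = 20


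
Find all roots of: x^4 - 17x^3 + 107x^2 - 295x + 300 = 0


Let p(x) = x^4 - 17x^3 + 107x^2 - 295x + 300. By the rational root theorem (leading coefficient 1), any rational root is an integer divisor of 300: try ±1, ±2, ... in turn.
Test x = 1: value = 96 ≠ 0.
Test x = -1: value = 720 ≠ 0.
Test x = 2: value = 18 ≠ 0.
Test x = -2: value = 1470 ≠ 0.
Test x = 3: value = 0 ✓, so (x - 3) is a factor.
Synthetic division by (x - 3): bring down 1; 1(3) - 17 = -14; (-14)(3) + 107 = 65; 65(3) - 295 = -100; (-100)(3) + 300 = 0 → quotient x^3 - 14x^2 + 65x - 100, remainder 0.
Continue with the quotient x^3 - 14x^2 + 65x - 100 (candidates must divide 100).
Test x = 4: value = 0 ✓, so (x - 4) is a factor.
Synthetic division by (x - 4): bring down 1; 1(4) - 14 = -10; (-10)(4) + 65 = 25; 25(4) - 100 = 0 → quotient x^2 - 10x + 25, remainder 0.
Solve the quadratic x^2 - 10x + 25 = 0: discriminant = (-10)^2 - 4(1)(25) = 100 - 100 = 0.
Discriminant = 0, so a double root: x = 10/2 = 5.
Collecting all roots found:

x = 3, x = 4, x = 5 (multiplicity 2)


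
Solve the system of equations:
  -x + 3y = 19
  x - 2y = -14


Using Cramer's rule:
Determinant D = (-1)(-2) - (1)(3) = 2 - 3 = -1
Dx = (19)(-2) - (-14)(3) = -38 + 42 = 4
Dy = (-1)(-14) - (1)(19) = 14 - 19 = -5
x = Dx/D = 4/-1 = -4
y = Dy/D = -5/-1 = 5

x = -4, y = 5


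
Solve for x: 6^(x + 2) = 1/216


Express both sides with the same base.
1/216 = 6^(-3)
Since the bases match, equate exponents: x + 2 = -3
So x = -3 - (2) = -5

x = -5


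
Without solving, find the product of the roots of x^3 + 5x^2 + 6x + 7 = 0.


By Vieta's formulas for x^3 + bx^2 + cx + d = 0:
  r1 + r2 + r3 = -b/a = -5
  r1*r2 + r1*r3 + r2*r3 = c/a = 6
  r1*r2*r3 = -d/a = -7


Product = -7


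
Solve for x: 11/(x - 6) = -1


Multiply both sides by (x - 6): 11 = -1(x - 6)
Distribute: 11 = -x + 6
-x = 11 - 6 = 5
x = -5

x = -5


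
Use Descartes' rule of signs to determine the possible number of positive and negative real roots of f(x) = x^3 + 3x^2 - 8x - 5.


Descartes' rule of signs:

For positive roots, count sign changes in f(x) = x^3 + 3x^2 - 8x - 5:
Signs of coefficients: +, +, -, -
Number of sign changes: 1
Possible positive real roots: 1

For negative roots, examine f(-x) = -x^3 + 3x^2 + 8x - 5:
Signs of coefficients: -, +, +, -
Number of sign changes: 2
Possible negative real roots: 2, 0

Positive roots: 1; Negative roots: 2 or 0


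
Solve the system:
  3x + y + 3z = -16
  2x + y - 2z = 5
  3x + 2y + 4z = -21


Using Cramer's rule. Expand each determinant along the first row.
D  = 3*[1*4 - (-2)*2] - 1*[2*4 - (-2)*3] + 3*[2*2 - 1*3]
  = 3*(8) - 1*(14) + 3*(1) = 13
Dx = (-16)*[1*4 - (-2)*2] - 1*[5*4 - (-2)*(-21)] + 3*[5*2 - 1*(-21)]
  = (-16)*(8) - 1*(-22) + 3*(31) = -13
Dy = 3*[5*4 - (-2)*(-21)] - (-16)*[2*4 - (-2)*3] + 3*[2*(-21) - 5*3]
  = 3*(-22) - (-16)*(14) + 3*(-57) = -13
Dz = 3*[1*(-21) - 5*2] - 1*[2*(-21) - 5*3] + (-16)*[2*2 - 1*3]
  = 3*(-31) - 1*(-57) + (-16)*(1) = -52
x = Dx/D = -13/13 = -1, y = Dy/D = -13/13 = -1, z = Dz/D = -52/13 = -4
Check eq1: (3)(-1) + (1)(-1) + (3)(-4) = -16 = -16 ✓
Check eq2: (2)(-1) + (1)(-1) + (-2)(-4) = 5 = 5 ✓
Check eq3: (3)(-1) + (2)(-1) + (4)(-4) = -21 = -21 ✓

x = -1, y = -1, z = -4


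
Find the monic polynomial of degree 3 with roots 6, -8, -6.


A monic polynomial with roots 6, -8, -6 is:
p(x) = (x - 6)(x + 8)(x + 6)
After multiplying by (x - 6): x - 6
After multiplying by (x + 8): x^2 + 2x - 48
After multiplying by (x + 6): x^3 + 8x^2 - 36x - 288

x^3 + 8x^2 - 36x - 288


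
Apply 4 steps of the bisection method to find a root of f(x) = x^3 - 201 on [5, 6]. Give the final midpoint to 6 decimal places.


f(x) = x^3 - 201
f(5) = -76 < 0
f(6) = 15 > 0

Step 1: midpoint = (5.000000 + 6.000000)/2 = 5.500000
  f(5.500000) = -34.625000
  f(mid) < 0, so root is in [5.500000, 6.000000]

Step 2: midpoint = (5.500000 + 6.000000)/2 = 5.750000
  f(5.750000) = -10.890625
  f(mid) < 0, so root is in [5.750000, 6.000000]

Step 3: midpoint = (5.750000 + 6.000000)/2 = 5.875000
  f(5.875000) = 1.779297
  f(mid) > 0, so root is in [5.750000, 5.875000]

Step 4: midpoint = (5.750000 + 5.875000)/2 = 5.812500
  f(5.812500) = -4.623779
  f(mid) < 0, so root is in [5.812500, 5.875000]

midpoint = 5.812500


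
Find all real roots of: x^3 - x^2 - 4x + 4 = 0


Let p(x) = x^3 - x^2 - 4x + 4. By the rational root theorem (leading coefficient 1), any rational root is an integer divisor of 4: try ±1, ±2, ... in turn.
Test x = 1: value = 0 ✓, so (x - 1) is a factor.
Synthetic division by (x - 1): bring down 1; 1(1) - 1 = 0; 0(1) - 4 = -4; (-4)(1) + 4 = 0 → quotient x^2 - 4, remainder 0.
Solve the quadratic x^2 - 4 = 0: discriminant = 0^2 - 4(1)(-4) = 0 + 16 = 16.
sqrt(16) = 4, so x = (0 ± 4)/2: x = 2 or x = -2.

x = -2, x = 1, x = 2


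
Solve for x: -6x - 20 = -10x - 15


Starting with: -6x - 20 = -10x - 15
Move all x terms to left: (-6 + 10)x = -15 + 20
Simplify: 4x = 5
Divide both sides by 4: x = 5/4

x = 5/4


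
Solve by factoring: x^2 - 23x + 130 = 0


We need two numbers that multiply to 130 and add to -23.
Those numbers are -10 and -13 (since (-10) * (-13) = 130 and (-10) + (-13) = -23).
So x^2 - 23x + 130 = (x - 10)(x - 13) = 0
Setting each factor to zero: x = 10 or x = 13

x = 10, x = 13


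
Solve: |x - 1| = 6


An absolute value equation |expr| = 6 gives two cases:
Case 1: x - 1 = 6
  x = 7, so x = 7
Case 2: x - 1 = -6
  x = -5, so x = -5

x = -5, x = 7


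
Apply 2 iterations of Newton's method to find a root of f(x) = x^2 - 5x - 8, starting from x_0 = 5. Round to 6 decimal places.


Newton's method: x_(n+1) = x_n - f(x_n)/f'(x_n)
f(x) = x^2 - 5x - 8
f'(x) = 2x - 5

Iteration 1:
  f(5.000000) = -8.000000
  f'(5.000000) = 5.000000
  x_1 = 5.000000 - (-8.000000)/(5.000000) = 6.600000

Iteration 2:
  f(6.600000) = 2.560000
  f'(6.600000) = 8.200000
  x_2 = 6.600000 - (2.560000)/(8.200000) = 6.287805

x_2 = 6.287805


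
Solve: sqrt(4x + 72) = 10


Square both sides: 4x + 72 = 10^2 = 100
4x = 100 - 72 = 28
x = 7
Check: sqrt(4*7 + 72) = sqrt(100) = 10 ✓

x = 7


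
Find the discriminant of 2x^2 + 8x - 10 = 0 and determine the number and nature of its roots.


For ax^2 + bx + c = 0, discriminant D = b^2 - 4ac
Here a = 2, b = 8, c = -10
D = (8)^2 - 4(2)(-10) = 64 + 80 = 144

D = 144 > 0 and is a perfect square (sqrt = 12)
The equation has 2 distinct real rational roots.

Discriminant = 144, 2 distinct real rational roots


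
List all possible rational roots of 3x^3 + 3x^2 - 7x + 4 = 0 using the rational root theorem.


Rational root theorem: possible roots are ±p/q where:
  p divides the constant term (4): p ∈ {1, 2, 4}
  q divides the leading coefficient (3): q ∈ {1, 3}

All possible rational roots: -4, -2, -4/3, -1, -2/3, -1/3, 1/3, 2/3, 1, 4/3, 2, 4

-4, -2, -4/3, -1, -2/3, -1/3, 1/3, 2/3, 1, 4/3, 2, 4


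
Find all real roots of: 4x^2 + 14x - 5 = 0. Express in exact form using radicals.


Using the quadratic formula: x = (-b ± sqrt(b^2 - 4ac)) / (2a)
Here a = 4, b = 14, c = -5
Discriminant = b^2 - 4ac = 14^2 - 4(4)(-5) = 196 + 80 = 276
Since discriminant = 276 > 0, there are two real roots.
x = (-14 ± 2*sqrt(69)) / 8
Simplifying: x = (-7 ± sqrt(69)) / 4
Numerically: x ≈ 0.3267 or x ≈ -3.8267

x = (-7 + sqrt(69)) / 4 or x = (-7 - sqrt(69)) / 4


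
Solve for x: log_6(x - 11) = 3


Convert to exponential form: x - 11 = 6^3 = 216
x = 216 + 11 = 227
Check: log_6(227 - 11) = log_6(216) = log_6(216) = 3 ✓

x = 227


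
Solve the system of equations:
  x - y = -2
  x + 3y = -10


Using Cramer's rule:
Determinant D = (1)(3) - (1)(-1) = 3 + 1 = 4
Dx = (-2)(3) - (-10)(-1) = -6 - 10 = -16
Dy = (1)(-10) - (1)(-2) = -10 + 2 = -8
x = Dx/D = -16/4 = -4
y = Dy/D = -8/4 = -2

x = -4, y = -2


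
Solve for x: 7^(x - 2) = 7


Express both sides with the same base.
7 = 7^1
Since the bases match, equate exponents: x - 2 = 1
So x = 1 - (-2) = 3

x = 3


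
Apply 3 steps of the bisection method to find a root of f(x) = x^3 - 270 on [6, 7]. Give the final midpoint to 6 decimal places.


f(x) = x^3 - 270
f(6) = -54 < 0
f(7) = 73 > 0

Step 1: midpoint = (6.000000 + 7.000000)/2 = 6.500000
  f(6.500000) = 4.625000
  f(mid) > 0, so root is in [6.000000, 6.500000]

Step 2: midpoint = (6.000000 + 6.500000)/2 = 6.250000
  f(6.250000) = -25.859375
  f(mid) < 0, so root is in [6.250000, 6.500000]

Step 3: midpoint = (6.250000 + 6.500000)/2 = 6.375000
  f(6.375000) = -10.916016
  f(mid) < 0, so root is in [6.375000, 6.500000]

midpoint = 6.375000


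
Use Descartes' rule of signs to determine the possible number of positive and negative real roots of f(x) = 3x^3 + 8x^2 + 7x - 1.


Descartes' rule of signs:

For positive roots, count sign changes in f(x) = 3x^3 + 8x^2 + 7x - 1:
Signs of coefficients: +, +, +, -
Number of sign changes: 1
Possible positive real roots: 1

For negative roots, examine f(-x) = -3x^3 + 8x^2 - 7x - 1:
Signs of coefficients: -, +, -, -
Number of sign changes: 2
Possible negative real roots: 2, 0

Positive roots: 1; Negative roots: 2 or 0


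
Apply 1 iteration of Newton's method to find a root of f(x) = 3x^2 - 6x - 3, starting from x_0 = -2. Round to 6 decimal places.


Newton's method: x_(n+1) = x_n - f(x_n)/f'(x_n)
f(x) = 3x^2 - 6x - 3
f'(x) = 6x - 6

Iteration 1:
  f(-2.000000) = 21.000000
  f'(-2.000000) = -18.000000
  x_1 = -2.000000 - (21.000000)/(-18.000000) = -0.833333

x_1 = -0.833333


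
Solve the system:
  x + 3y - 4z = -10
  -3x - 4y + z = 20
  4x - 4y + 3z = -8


Using Cramer's rule. Expand each determinant along the first row.
D  = 1*[(-4)*3 - 1*(-4)] - 3*[(-3)*3 - 1*4] + (-4)*[(-3)*(-4) - (-4)*4]
  = 1*(-8) - 3*(-13) + (-4)*(28) = -81
Dx = (-10)*[(-4)*3 - 1*(-4)] - 3*[20*3 - 1*(-8)] + (-4)*[20*(-4) - (-4)*(-8)]
  = (-10)*(-8) - 3*(68) + (-4)*(-112) = 324
Dy = 1*[20*3 - 1*(-8)] - (-10)*[(-3)*3 - 1*4] + (-4)*[(-3)*(-8) - 20*4]
  = 1*(68) - (-10)*(-13) + (-4)*(-56) = 162
Dz = 1*[(-4)*(-8) - 20*(-4)] - 3*[(-3)*(-8) - 20*4] + (-10)*[(-3)*(-4) - (-4)*4]
  = 1*(112) - 3*(-56) + (-10)*(28) = 0
x = Dx/D = 324/-81 = -4, y = Dy/D = 162/-81 = -2, z = Dz/D = 0/-81 = 0
Check eq1: (1)(-4) + (3)(-2) + (-4)(0) = -10 = -10 ✓
Check eq2: (-3)(-4) + (-4)(-2) + (1)(0) = 20 = 20 ✓
Check eq3: (4)(-4) + (-4)(-2) + (3)(0) = -8 = -8 ✓

x = -4, y = -2, z = 0


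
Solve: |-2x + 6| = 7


An absolute value equation |expr| = 7 gives two cases:
Case 1: -2x + 6 = 7
  -2x = 1, so x = -1/2
Case 2: -2x + 6 = -7
  -2x = -13, so x = 13/2

x = -1/2, x = 13/2


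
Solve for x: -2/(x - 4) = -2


Multiply both sides by (x - 4): -2 = -2(x - 4)
Distribute: -2 = -2x + 8
-2x = -2 - 8 = -10
x = 5

x = 5


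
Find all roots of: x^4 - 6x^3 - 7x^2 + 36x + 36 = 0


Let p(x) = x^4 - 6x^3 - 7x^2 + 36x + 36. By the rational root theorem (leading coefficient 1), any rational root is an integer divisor of 36: try ±1, ±2, ... in turn.
Test x = 1: value = 60 ≠ 0.
Test x = -1: value = 0 ✓, so (x + 1) is a factor.
Synthetic division by (x + 1): bring down 1; 1(-1) - 6 = -7; (-7)(-1) - 7 = 0; 0(-1) + 36 = 36; 36(-1) + 36 = 0 → quotient x^3 - 7x^2 + 36, remainder 0.
Continue with the quotient x^3 - 7x^2 + 36 (candidates must divide 36; re-test x = -1 first in case it repeats).
Test x = -1: value = 28 ≠ 0.
Test x = 2: value = 16 ≠ 0.
Test x = -2: value = 0 ✓, so (x + 2) is a factor.
Synthetic division by (x + 2): bring down 1; 1(-2) - 7 = -9; (-9)(-2) + 0 = 18; 18(-2) + 36 = 0 → quotient x^2 - 9x + 18, remainder 0.
Solve the quadratic x^2 - 9x + 18 = 0: discriminant = (-9)^2 - 4(1)(18) = 81 - 72 = 9.
sqrt(9) = 3, so x = (9 ± 3)/2: x = 6 or x = 3.
Collecting all roots found:

x = -2, x = -1, x = 3, x = 6


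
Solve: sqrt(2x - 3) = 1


Square both sides: 2x - 3 = 1^2 = 1
2x = 1 + 3 = 4
x = 2
Check: sqrt(2*2 - 3) = sqrt(1) = 1 ✓

x = 2


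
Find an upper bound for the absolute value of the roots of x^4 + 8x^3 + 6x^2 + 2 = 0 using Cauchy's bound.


Cauchy's bound: all roots r satisfy |r| <= 1 + max(|a_i/a_n|) for i = 0,...,n-1
where a_n is the leading coefficient.

Coefficients: [1, 8, 6, 0, 2]
Leading coefficient a_n = 1
Ratios |a_i/a_n|: 8, 6, 0, 2
Maximum ratio: 8
Cauchy's bound: |r| <= 1 + 8 = 9

Upper bound = 9


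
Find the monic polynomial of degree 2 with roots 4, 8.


A monic polynomial with roots 4, 8 is:
p(x) = (x - 4)(x - 8)
After multiplying by (x - 4): x - 4
After multiplying by (x - 8): x^2 - 12x + 32

x^2 - 12x + 32


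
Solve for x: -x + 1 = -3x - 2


Starting with: -x + 1 = -3x - 2
Move all x terms to left: (-1 + 3)x = -2 - 1
Simplify: 2x = -3
Divide both sides by 2: x = -3/2

x = -3/2


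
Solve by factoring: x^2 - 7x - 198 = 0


We need two numbers that multiply to -198 and add to -7.
Those numbers are -18 and 11 (since (-18) * 11 = -198 and (-18) + 11 = -7).
So x^2 - 7x - 198 = (x - 18)(x + 11) = 0
Setting each factor to zero: x = 18 or x = -11

x = -11, x = 18


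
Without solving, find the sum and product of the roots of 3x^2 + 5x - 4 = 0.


By Vieta's formulas for ax^2 + bx + c = 0:
  Sum of roots = -b/a
  Product of roots = c/a

Here a = 3, b = 5, c = -4
Sum = -(5)/3 = -5/3
Product = -4/3 = -4/3

Sum = -5/3, Product = -4/3


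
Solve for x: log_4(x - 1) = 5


Convert to exponential form: x - 1 = 4^5 = 1024
x = 1024 + 1 = 1025
Check: log_4(1025 - 1) = log_4(1024) = log_4(1024) = 5 ✓

x = 1025


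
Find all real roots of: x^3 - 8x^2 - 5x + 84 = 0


Let p(x) = x^3 - 8x^2 - 5x + 84. By the rational root theorem (leading coefficient 1), any rational root is an integer divisor of 84: try ±1, ±2, ... in turn.
Test x = 1: value = 72 ≠ 0.
Test x = -1: value = 80 ≠ 0.
Test x = 2: value = 50 ≠ 0.
Test x = -2: value = 54 ≠ 0.
Test x = 3: value = 24 ≠ 0.
Test x = -3: value = 0 ✓, so (x + 3) is a factor.
Synthetic division by (x + 3): bring down 1; 1(-3) - 8 = -11; (-11)(-3) - 5 = 28; 28(-3) + 84 = 0 → quotient x^2 - 11x + 28, remainder 0.
Solve the quadratic x^2 - 11x + 28 = 0: discriminant = (-11)^2 - 4(1)(28) = 121 - 112 = 9.
sqrt(9) = 3, so x = (11 ± 3)/2: x = 7 or x = 4.

x = -3, x = 4, x = 7
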